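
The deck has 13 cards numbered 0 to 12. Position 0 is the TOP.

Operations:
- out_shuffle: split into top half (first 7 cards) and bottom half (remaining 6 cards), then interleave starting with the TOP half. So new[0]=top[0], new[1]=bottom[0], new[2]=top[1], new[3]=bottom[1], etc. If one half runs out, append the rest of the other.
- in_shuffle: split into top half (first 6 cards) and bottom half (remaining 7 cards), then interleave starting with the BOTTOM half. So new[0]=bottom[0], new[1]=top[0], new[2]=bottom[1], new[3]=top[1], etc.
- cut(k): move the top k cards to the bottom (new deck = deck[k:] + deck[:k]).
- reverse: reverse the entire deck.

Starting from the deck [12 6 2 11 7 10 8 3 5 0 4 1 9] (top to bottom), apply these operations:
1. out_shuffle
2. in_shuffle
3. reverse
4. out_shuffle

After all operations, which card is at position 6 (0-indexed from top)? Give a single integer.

Answer: 2

Derivation:
After op 1 (out_shuffle): [12 3 6 5 2 0 11 4 7 1 10 9 8]
After op 2 (in_shuffle): [11 12 4 3 7 6 1 5 10 2 9 0 8]
After op 3 (reverse): [8 0 9 2 10 5 1 6 7 3 4 12 11]
After op 4 (out_shuffle): [8 6 0 7 9 3 2 4 10 12 5 11 1]
Position 6: card 2.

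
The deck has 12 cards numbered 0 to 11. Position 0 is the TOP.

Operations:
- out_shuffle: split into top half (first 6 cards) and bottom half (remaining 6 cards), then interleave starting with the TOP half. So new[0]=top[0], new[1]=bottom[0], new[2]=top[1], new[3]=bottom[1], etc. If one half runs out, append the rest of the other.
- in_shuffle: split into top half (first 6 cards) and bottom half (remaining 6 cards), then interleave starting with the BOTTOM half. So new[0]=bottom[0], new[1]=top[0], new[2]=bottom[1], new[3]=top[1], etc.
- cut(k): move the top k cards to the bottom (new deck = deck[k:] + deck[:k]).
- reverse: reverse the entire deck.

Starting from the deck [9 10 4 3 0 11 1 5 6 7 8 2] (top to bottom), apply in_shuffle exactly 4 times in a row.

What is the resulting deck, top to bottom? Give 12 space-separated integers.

After op 1 (in_shuffle): [1 9 5 10 6 4 7 3 8 0 2 11]
After op 2 (in_shuffle): [7 1 3 9 8 5 0 10 2 6 11 4]
After op 3 (in_shuffle): [0 7 10 1 2 3 6 9 11 8 4 5]
After op 4 (in_shuffle): [6 0 9 7 11 10 8 1 4 2 5 3]

Answer: 6 0 9 7 11 10 8 1 4 2 5 3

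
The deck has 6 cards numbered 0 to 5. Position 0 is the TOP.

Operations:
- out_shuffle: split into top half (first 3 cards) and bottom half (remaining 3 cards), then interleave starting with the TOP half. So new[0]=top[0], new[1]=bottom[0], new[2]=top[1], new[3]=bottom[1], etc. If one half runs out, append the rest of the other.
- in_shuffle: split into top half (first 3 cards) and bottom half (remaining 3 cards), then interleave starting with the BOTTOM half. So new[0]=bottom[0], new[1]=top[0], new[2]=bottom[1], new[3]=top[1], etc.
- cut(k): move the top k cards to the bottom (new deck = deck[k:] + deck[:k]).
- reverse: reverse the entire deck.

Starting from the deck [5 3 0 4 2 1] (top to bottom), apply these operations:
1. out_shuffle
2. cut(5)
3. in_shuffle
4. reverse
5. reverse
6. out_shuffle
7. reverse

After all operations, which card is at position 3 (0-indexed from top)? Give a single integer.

Answer: 1

Derivation:
After op 1 (out_shuffle): [5 4 3 2 0 1]
After op 2 (cut(5)): [1 5 4 3 2 0]
After op 3 (in_shuffle): [3 1 2 5 0 4]
After op 4 (reverse): [4 0 5 2 1 3]
After op 5 (reverse): [3 1 2 5 0 4]
After op 6 (out_shuffle): [3 5 1 0 2 4]
After op 7 (reverse): [4 2 0 1 5 3]
Position 3: card 1.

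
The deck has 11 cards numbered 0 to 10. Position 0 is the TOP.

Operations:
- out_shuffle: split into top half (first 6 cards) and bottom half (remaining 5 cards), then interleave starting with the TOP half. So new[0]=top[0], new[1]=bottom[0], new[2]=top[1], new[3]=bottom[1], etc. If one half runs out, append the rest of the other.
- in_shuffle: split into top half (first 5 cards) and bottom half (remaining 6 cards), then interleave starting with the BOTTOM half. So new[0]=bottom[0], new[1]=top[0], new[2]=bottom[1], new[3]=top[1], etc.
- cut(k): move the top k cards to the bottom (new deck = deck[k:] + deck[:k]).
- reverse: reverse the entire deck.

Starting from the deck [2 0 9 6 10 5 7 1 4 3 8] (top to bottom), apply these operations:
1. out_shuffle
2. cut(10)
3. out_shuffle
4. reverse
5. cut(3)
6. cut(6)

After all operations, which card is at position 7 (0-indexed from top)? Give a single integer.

Answer: 3

Derivation:
After op 1 (out_shuffle): [2 7 0 1 9 4 6 3 10 8 5]
After op 2 (cut(10)): [5 2 7 0 1 9 4 6 3 10 8]
After op 3 (out_shuffle): [5 4 2 6 7 3 0 10 1 8 9]
After op 4 (reverse): [9 8 1 10 0 3 7 6 2 4 5]
After op 5 (cut(3)): [10 0 3 7 6 2 4 5 9 8 1]
After op 6 (cut(6)): [4 5 9 8 1 10 0 3 7 6 2]
Position 7: card 3.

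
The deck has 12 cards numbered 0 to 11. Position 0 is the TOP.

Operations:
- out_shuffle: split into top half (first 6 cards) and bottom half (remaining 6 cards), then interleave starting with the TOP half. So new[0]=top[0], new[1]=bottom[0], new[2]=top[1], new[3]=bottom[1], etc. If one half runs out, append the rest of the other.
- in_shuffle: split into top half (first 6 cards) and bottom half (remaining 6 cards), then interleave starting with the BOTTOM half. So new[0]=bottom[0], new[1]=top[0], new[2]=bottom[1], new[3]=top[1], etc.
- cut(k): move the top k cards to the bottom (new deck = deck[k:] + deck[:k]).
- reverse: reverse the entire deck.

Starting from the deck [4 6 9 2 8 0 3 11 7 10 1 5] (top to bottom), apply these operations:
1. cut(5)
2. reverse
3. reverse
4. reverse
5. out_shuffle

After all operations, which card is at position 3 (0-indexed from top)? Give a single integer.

After op 1 (cut(5)): [0 3 11 7 10 1 5 4 6 9 2 8]
After op 2 (reverse): [8 2 9 6 4 5 1 10 7 11 3 0]
After op 3 (reverse): [0 3 11 7 10 1 5 4 6 9 2 8]
After op 4 (reverse): [8 2 9 6 4 5 1 10 7 11 3 0]
After op 5 (out_shuffle): [8 1 2 10 9 7 6 11 4 3 5 0]
Position 3: card 10.

Answer: 10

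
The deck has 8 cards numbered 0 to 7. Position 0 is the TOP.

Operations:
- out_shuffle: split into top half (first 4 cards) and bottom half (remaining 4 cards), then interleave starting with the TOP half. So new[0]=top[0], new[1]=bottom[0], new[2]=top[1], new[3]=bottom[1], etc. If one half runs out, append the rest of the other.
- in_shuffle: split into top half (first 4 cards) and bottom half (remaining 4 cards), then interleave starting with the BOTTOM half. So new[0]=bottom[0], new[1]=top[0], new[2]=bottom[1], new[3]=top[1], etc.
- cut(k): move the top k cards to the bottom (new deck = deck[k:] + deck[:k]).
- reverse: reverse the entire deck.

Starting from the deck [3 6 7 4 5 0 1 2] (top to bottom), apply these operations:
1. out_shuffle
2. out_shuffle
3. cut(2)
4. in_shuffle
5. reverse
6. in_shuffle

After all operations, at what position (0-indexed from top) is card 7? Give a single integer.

After op 1 (out_shuffle): [3 5 6 0 7 1 4 2]
After op 2 (out_shuffle): [3 7 5 1 6 4 0 2]
After op 3 (cut(2)): [5 1 6 4 0 2 3 7]
After op 4 (in_shuffle): [0 5 2 1 3 6 7 4]
After op 5 (reverse): [4 7 6 3 1 2 5 0]
After op 6 (in_shuffle): [1 4 2 7 5 6 0 3]
Card 7 is at position 3.

Answer: 3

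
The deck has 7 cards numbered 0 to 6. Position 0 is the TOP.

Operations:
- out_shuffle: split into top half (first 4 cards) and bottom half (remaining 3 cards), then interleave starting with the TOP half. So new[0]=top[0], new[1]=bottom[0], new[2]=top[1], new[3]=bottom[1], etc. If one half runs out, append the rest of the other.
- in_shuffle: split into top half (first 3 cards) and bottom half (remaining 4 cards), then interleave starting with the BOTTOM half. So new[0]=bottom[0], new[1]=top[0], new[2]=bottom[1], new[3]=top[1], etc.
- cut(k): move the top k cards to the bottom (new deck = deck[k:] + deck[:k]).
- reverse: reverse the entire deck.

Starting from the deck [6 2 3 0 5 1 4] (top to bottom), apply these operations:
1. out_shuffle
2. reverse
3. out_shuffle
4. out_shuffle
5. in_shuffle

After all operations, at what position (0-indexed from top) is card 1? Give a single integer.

After op 1 (out_shuffle): [6 5 2 1 3 4 0]
After op 2 (reverse): [0 4 3 1 2 5 6]
After op 3 (out_shuffle): [0 2 4 5 3 6 1]
After op 4 (out_shuffle): [0 3 2 6 4 1 5]
After op 5 (in_shuffle): [6 0 4 3 1 2 5]
Card 1 is at position 4.

Answer: 4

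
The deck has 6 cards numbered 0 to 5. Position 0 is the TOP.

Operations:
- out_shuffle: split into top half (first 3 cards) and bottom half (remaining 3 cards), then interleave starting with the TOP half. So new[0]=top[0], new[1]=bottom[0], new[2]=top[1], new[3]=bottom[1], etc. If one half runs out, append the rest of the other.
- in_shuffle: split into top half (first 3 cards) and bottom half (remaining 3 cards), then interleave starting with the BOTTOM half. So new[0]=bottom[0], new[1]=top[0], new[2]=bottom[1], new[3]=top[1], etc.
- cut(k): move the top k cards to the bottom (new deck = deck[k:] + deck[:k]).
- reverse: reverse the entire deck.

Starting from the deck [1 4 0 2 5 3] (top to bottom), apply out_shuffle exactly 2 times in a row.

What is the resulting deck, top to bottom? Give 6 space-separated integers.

Answer: 1 5 2 0 4 3

Derivation:
After op 1 (out_shuffle): [1 2 4 5 0 3]
After op 2 (out_shuffle): [1 5 2 0 4 3]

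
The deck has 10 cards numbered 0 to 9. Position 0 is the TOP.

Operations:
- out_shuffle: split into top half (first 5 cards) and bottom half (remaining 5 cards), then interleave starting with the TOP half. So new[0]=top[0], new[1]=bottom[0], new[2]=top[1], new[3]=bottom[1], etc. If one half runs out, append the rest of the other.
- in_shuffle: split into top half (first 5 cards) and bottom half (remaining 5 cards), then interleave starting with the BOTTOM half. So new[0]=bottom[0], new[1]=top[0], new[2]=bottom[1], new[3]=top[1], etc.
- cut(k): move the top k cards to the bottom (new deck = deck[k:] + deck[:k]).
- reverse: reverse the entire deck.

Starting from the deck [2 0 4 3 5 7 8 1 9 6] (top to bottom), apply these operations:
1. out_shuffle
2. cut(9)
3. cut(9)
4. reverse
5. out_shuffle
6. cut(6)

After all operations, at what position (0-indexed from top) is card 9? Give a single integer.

After op 1 (out_shuffle): [2 7 0 8 4 1 3 9 5 6]
After op 2 (cut(9)): [6 2 7 0 8 4 1 3 9 5]
After op 3 (cut(9)): [5 6 2 7 0 8 4 1 3 9]
After op 4 (reverse): [9 3 1 4 8 0 7 2 6 5]
After op 5 (out_shuffle): [9 0 3 7 1 2 4 6 8 5]
After op 6 (cut(6)): [4 6 8 5 9 0 3 7 1 2]
Card 9 is at position 4.

Answer: 4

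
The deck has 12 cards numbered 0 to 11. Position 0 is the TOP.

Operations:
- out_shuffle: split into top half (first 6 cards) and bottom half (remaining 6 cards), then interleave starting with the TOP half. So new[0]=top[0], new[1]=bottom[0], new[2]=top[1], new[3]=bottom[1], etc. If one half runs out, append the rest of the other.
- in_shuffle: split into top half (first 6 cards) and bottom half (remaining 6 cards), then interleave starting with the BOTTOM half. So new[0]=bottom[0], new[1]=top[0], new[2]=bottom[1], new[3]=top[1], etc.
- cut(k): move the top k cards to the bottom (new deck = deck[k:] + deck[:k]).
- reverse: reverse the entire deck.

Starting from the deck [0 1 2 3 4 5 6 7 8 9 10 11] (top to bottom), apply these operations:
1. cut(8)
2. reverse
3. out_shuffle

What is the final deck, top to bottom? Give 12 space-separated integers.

After op 1 (cut(8)): [8 9 10 11 0 1 2 3 4 5 6 7]
After op 2 (reverse): [7 6 5 4 3 2 1 0 11 10 9 8]
After op 3 (out_shuffle): [7 1 6 0 5 11 4 10 3 9 2 8]

Answer: 7 1 6 0 5 11 4 10 3 9 2 8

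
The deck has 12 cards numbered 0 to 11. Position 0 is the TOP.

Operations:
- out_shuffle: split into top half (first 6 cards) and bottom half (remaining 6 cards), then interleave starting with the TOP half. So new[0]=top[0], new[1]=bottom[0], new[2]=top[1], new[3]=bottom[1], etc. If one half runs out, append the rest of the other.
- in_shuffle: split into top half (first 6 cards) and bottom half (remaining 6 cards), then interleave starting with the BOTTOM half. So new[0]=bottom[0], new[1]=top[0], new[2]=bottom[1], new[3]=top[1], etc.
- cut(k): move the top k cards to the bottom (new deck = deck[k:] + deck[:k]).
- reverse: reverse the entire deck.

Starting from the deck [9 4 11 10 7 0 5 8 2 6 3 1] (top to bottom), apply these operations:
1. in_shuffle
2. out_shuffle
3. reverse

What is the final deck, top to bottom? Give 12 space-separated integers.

Answer: 0 11 1 2 7 4 3 8 10 9 6 5

Derivation:
After op 1 (in_shuffle): [5 9 8 4 2 11 6 10 3 7 1 0]
After op 2 (out_shuffle): [5 6 9 10 8 3 4 7 2 1 11 0]
After op 3 (reverse): [0 11 1 2 7 4 3 8 10 9 6 5]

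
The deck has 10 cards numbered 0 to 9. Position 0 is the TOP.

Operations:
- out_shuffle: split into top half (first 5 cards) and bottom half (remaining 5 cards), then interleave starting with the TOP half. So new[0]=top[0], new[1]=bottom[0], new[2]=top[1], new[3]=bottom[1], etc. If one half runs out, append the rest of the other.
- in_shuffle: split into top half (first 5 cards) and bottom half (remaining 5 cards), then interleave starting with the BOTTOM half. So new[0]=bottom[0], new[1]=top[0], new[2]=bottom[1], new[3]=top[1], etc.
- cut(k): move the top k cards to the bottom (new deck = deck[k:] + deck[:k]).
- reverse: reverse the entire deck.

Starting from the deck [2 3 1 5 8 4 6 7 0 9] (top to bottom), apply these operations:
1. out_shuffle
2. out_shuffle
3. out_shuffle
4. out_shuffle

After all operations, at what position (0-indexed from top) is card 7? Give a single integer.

Answer: 4

Derivation:
After op 1 (out_shuffle): [2 4 3 6 1 7 5 0 8 9]
After op 2 (out_shuffle): [2 7 4 5 3 0 6 8 1 9]
After op 3 (out_shuffle): [2 0 7 6 4 8 5 1 3 9]
After op 4 (out_shuffle): [2 8 0 5 7 1 6 3 4 9]
Card 7 is at position 4.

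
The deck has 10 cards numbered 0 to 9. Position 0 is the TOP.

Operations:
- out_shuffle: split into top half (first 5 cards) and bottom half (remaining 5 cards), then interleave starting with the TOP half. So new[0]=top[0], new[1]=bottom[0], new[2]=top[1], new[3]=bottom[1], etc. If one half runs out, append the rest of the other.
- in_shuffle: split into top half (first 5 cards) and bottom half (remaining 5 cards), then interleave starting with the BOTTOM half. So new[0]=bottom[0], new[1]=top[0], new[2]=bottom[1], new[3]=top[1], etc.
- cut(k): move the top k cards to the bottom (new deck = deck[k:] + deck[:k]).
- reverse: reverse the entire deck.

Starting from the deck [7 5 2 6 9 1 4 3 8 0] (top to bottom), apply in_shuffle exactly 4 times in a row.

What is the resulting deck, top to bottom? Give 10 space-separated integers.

Answer: 8 4 9 2 7 0 3 1 6 5

Derivation:
After op 1 (in_shuffle): [1 7 4 5 3 2 8 6 0 9]
After op 2 (in_shuffle): [2 1 8 7 6 4 0 5 9 3]
After op 3 (in_shuffle): [4 2 0 1 5 8 9 7 3 6]
After op 4 (in_shuffle): [8 4 9 2 7 0 3 1 6 5]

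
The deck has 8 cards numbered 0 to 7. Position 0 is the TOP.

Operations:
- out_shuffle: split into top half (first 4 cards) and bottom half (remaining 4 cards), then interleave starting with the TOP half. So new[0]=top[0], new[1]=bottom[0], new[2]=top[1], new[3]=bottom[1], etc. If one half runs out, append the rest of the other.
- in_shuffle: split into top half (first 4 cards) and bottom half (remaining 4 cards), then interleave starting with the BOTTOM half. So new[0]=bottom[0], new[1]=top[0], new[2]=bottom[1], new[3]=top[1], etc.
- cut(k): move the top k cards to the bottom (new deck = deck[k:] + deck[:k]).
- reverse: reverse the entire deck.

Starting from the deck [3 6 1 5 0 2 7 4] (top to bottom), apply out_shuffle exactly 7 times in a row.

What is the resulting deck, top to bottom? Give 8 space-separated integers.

Answer: 3 0 6 2 1 7 5 4

Derivation:
After op 1 (out_shuffle): [3 0 6 2 1 7 5 4]
After op 2 (out_shuffle): [3 1 0 7 6 5 2 4]
After op 3 (out_shuffle): [3 6 1 5 0 2 7 4]
After op 4 (out_shuffle): [3 0 6 2 1 7 5 4]
After op 5 (out_shuffle): [3 1 0 7 6 5 2 4]
After op 6 (out_shuffle): [3 6 1 5 0 2 7 4]
After op 7 (out_shuffle): [3 0 6 2 1 7 5 4]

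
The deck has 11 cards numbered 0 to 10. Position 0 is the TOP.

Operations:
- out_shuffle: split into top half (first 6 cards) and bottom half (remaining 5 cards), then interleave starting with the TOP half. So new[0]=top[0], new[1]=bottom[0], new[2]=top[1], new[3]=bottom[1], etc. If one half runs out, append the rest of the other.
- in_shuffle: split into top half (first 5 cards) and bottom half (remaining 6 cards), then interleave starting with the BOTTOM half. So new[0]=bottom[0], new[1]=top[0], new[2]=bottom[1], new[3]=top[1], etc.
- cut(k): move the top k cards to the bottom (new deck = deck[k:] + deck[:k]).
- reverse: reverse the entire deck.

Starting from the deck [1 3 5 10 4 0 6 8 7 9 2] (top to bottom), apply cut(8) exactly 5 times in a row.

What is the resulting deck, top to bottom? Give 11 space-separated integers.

Answer: 8 7 9 2 1 3 5 10 4 0 6

Derivation:
After op 1 (cut(8)): [7 9 2 1 3 5 10 4 0 6 8]
After op 2 (cut(8)): [0 6 8 7 9 2 1 3 5 10 4]
After op 3 (cut(8)): [5 10 4 0 6 8 7 9 2 1 3]
After op 4 (cut(8)): [2 1 3 5 10 4 0 6 8 7 9]
After op 5 (cut(8)): [8 7 9 2 1 3 5 10 4 0 6]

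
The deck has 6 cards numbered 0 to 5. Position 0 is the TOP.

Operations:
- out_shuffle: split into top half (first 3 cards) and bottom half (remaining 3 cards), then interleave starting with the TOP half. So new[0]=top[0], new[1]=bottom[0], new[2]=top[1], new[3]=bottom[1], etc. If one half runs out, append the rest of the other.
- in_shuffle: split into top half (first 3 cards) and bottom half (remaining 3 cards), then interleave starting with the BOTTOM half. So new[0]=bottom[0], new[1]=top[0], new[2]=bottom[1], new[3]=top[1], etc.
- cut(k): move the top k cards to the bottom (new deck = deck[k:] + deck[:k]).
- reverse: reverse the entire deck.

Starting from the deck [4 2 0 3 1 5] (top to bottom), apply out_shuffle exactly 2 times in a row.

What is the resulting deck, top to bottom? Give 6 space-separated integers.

After op 1 (out_shuffle): [4 3 2 1 0 5]
After op 2 (out_shuffle): [4 1 3 0 2 5]

Answer: 4 1 3 0 2 5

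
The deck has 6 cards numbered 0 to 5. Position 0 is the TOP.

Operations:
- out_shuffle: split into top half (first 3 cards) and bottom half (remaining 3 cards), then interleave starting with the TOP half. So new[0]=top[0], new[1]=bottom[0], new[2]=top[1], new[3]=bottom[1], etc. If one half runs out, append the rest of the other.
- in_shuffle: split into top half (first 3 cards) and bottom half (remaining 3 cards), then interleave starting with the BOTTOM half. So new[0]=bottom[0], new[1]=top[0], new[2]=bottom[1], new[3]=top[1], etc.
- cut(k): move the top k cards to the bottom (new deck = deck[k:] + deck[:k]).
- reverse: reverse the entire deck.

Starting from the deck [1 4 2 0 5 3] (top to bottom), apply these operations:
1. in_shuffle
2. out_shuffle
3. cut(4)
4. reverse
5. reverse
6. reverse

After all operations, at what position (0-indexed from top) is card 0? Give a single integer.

Answer: 3

Derivation:
After op 1 (in_shuffle): [0 1 5 4 3 2]
After op 2 (out_shuffle): [0 4 1 3 5 2]
After op 3 (cut(4)): [5 2 0 4 1 3]
After op 4 (reverse): [3 1 4 0 2 5]
After op 5 (reverse): [5 2 0 4 1 3]
After op 6 (reverse): [3 1 4 0 2 5]
Card 0 is at position 3.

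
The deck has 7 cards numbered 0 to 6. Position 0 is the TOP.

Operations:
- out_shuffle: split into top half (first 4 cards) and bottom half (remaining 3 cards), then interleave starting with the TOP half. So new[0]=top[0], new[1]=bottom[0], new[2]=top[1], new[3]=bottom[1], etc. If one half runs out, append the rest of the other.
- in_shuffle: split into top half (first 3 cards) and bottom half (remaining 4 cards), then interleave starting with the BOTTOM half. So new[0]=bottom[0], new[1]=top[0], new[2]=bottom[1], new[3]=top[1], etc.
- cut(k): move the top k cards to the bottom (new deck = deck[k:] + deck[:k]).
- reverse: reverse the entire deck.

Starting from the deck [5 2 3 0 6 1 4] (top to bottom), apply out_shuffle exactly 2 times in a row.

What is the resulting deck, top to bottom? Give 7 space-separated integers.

After op 1 (out_shuffle): [5 6 2 1 3 4 0]
After op 2 (out_shuffle): [5 3 6 4 2 0 1]

Answer: 5 3 6 4 2 0 1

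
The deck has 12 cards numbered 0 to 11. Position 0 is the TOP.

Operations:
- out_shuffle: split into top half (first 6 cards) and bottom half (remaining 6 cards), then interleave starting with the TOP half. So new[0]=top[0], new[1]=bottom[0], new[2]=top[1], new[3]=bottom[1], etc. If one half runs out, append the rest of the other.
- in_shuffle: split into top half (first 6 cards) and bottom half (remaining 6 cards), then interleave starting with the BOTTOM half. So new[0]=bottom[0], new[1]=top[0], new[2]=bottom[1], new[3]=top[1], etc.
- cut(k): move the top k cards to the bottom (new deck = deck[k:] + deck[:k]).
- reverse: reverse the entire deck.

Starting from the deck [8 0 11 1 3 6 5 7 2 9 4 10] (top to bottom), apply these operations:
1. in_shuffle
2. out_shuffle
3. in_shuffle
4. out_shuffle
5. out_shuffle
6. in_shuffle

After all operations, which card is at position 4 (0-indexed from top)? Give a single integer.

After op 1 (in_shuffle): [5 8 7 0 2 11 9 1 4 3 10 6]
After op 2 (out_shuffle): [5 9 8 1 7 4 0 3 2 10 11 6]
After op 3 (in_shuffle): [0 5 3 9 2 8 10 1 11 7 6 4]
After op 4 (out_shuffle): [0 10 5 1 3 11 9 7 2 6 8 4]
After op 5 (out_shuffle): [0 9 10 7 5 2 1 6 3 8 11 4]
After op 6 (in_shuffle): [1 0 6 9 3 10 8 7 11 5 4 2]
Position 4: card 3.

Answer: 3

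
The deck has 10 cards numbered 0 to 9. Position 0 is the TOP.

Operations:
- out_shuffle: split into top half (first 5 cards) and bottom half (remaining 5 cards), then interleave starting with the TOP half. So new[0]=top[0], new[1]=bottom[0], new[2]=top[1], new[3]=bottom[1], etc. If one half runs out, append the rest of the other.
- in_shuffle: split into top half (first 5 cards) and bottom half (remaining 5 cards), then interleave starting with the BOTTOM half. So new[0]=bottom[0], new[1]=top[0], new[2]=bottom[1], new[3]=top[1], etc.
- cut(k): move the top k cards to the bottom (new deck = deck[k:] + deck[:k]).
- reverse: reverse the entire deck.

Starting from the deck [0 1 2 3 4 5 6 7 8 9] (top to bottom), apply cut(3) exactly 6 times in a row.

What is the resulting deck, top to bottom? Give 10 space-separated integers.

After op 1 (cut(3)): [3 4 5 6 7 8 9 0 1 2]
After op 2 (cut(3)): [6 7 8 9 0 1 2 3 4 5]
After op 3 (cut(3)): [9 0 1 2 3 4 5 6 7 8]
After op 4 (cut(3)): [2 3 4 5 6 7 8 9 0 1]
After op 5 (cut(3)): [5 6 7 8 9 0 1 2 3 4]
After op 6 (cut(3)): [8 9 0 1 2 3 4 5 6 7]

Answer: 8 9 0 1 2 3 4 5 6 7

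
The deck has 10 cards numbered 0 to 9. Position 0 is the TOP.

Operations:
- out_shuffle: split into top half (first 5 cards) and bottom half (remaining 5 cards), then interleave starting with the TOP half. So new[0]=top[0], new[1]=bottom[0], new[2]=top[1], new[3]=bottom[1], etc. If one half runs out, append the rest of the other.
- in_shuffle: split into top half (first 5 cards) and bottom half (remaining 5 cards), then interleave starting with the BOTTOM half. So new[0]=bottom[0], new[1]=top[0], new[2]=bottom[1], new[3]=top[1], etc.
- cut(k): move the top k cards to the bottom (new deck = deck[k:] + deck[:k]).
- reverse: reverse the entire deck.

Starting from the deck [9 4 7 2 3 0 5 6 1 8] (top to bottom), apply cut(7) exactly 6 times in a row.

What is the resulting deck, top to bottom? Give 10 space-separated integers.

Answer: 7 2 3 0 5 6 1 8 9 4

Derivation:
After op 1 (cut(7)): [6 1 8 9 4 7 2 3 0 5]
After op 2 (cut(7)): [3 0 5 6 1 8 9 4 7 2]
After op 3 (cut(7)): [4 7 2 3 0 5 6 1 8 9]
After op 4 (cut(7)): [1 8 9 4 7 2 3 0 5 6]
After op 5 (cut(7)): [0 5 6 1 8 9 4 7 2 3]
After op 6 (cut(7)): [7 2 3 0 5 6 1 8 9 4]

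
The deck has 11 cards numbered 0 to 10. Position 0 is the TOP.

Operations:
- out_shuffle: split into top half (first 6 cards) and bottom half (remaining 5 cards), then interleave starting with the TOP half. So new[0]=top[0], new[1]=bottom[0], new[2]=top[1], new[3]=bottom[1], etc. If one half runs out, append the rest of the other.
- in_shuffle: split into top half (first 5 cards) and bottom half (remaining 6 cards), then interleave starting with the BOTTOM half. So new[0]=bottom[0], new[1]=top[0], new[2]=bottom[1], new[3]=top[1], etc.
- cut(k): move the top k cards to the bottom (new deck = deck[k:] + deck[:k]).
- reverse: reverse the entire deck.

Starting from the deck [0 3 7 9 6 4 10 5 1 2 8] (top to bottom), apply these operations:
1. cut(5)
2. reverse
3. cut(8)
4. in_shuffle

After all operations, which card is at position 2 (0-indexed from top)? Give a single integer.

After op 1 (cut(5)): [4 10 5 1 2 8 0 3 7 9 6]
After op 2 (reverse): [6 9 7 3 0 8 2 1 5 10 4]
After op 3 (cut(8)): [5 10 4 6 9 7 3 0 8 2 1]
After op 4 (in_shuffle): [7 5 3 10 0 4 8 6 2 9 1]
Position 2: card 3.

Answer: 3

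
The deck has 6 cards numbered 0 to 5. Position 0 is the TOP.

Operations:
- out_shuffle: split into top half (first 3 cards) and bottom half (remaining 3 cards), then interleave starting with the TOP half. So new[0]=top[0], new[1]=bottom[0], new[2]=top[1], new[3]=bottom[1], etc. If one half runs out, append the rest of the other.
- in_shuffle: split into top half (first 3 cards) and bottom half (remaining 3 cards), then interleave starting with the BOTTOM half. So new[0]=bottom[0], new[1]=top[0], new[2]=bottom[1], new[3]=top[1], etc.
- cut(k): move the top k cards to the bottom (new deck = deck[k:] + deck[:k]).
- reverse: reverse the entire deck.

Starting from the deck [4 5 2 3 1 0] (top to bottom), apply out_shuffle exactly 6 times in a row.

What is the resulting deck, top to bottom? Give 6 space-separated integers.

Answer: 4 1 3 2 5 0

Derivation:
After op 1 (out_shuffle): [4 3 5 1 2 0]
After op 2 (out_shuffle): [4 1 3 2 5 0]
After op 3 (out_shuffle): [4 2 1 5 3 0]
After op 4 (out_shuffle): [4 5 2 3 1 0]
After op 5 (out_shuffle): [4 3 5 1 2 0]
After op 6 (out_shuffle): [4 1 3 2 5 0]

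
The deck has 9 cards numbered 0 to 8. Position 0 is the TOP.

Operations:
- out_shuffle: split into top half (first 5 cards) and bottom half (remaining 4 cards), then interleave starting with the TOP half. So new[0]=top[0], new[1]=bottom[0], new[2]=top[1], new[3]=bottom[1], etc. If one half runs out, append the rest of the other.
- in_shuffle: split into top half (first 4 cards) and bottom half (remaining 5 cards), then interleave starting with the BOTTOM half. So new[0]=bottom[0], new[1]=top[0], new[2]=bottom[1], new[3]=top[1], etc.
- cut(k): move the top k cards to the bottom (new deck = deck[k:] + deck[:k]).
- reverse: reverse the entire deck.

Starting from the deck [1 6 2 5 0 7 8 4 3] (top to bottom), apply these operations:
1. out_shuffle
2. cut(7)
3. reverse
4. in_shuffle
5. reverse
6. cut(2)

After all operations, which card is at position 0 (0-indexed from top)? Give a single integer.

Answer: 0

Derivation:
After op 1 (out_shuffle): [1 7 6 8 2 4 5 3 0]
After op 2 (cut(7)): [3 0 1 7 6 8 2 4 5]
After op 3 (reverse): [5 4 2 8 6 7 1 0 3]
After op 4 (in_shuffle): [6 5 7 4 1 2 0 8 3]
After op 5 (reverse): [3 8 0 2 1 4 7 5 6]
After op 6 (cut(2)): [0 2 1 4 7 5 6 3 8]
Position 0: card 0.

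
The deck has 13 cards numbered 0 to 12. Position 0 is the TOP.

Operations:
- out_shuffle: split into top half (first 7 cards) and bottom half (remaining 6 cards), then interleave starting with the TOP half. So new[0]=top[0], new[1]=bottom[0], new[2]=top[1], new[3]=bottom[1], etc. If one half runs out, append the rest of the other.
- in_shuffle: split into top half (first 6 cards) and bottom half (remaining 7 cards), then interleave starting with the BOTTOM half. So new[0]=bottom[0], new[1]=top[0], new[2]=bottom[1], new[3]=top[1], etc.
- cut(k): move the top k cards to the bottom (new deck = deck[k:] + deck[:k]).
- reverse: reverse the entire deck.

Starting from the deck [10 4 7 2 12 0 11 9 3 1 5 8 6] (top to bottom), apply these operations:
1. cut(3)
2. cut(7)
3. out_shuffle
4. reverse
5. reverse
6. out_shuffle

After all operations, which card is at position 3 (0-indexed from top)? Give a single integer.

After op 1 (cut(3)): [2 12 0 11 9 3 1 5 8 6 10 4 7]
After op 2 (cut(7)): [5 8 6 10 4 7 2 12 0 11 9 3 1]
After op 3 (out_shuffle): [5 12 8 0 6 11 10 9 4 3 7 1 2]
After op 4 (reverse): [2 1 7 3 4 9 10 11 6 0 8 12 5]
After op 5 (reverse): [5 12 8 0 6 11 10 9 4 3 7 1 2]
After op 6 (out_shuffle): [5 9 12 4 8 3 0 7 6 1 11 2 10]
Position 3: card 4.

Answer: 4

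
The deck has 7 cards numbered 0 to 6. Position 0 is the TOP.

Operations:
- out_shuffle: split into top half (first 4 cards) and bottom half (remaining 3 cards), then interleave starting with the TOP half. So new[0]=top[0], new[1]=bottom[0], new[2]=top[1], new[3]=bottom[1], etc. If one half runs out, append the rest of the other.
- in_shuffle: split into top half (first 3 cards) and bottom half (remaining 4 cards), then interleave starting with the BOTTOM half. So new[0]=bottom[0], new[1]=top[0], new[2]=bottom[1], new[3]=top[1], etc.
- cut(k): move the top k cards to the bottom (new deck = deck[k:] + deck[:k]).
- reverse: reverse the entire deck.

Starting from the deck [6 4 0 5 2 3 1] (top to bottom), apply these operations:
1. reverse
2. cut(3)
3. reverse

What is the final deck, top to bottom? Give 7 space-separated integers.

Answer: 2 3 1 6 4 0 5

Derivation:
After op 1 (reverse): [1 3 2 5 0 4 6]
After op 2 (cut(3)): [5 0 4 6 1 3 2]
After op 3 (reverse): [2 3 1 6 4 0 5]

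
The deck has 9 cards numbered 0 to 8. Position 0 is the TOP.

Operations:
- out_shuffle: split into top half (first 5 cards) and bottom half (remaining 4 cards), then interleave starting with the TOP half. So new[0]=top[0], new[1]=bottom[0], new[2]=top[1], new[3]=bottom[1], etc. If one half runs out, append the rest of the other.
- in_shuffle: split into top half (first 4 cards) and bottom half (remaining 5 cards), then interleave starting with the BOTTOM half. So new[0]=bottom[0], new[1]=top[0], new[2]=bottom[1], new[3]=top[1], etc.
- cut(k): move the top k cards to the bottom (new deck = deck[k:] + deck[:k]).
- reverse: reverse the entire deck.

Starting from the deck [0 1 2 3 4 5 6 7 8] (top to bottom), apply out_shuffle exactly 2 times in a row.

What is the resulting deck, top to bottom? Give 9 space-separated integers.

Answer: 0 7 5 3 1 8 6 4 2

Derivation:
After op 1 (out_shuffle): [0 5 1 6 2 7 3 8 4]
After op 2 (out_shuffle): [0 7 5 3 1 8 6 4 2]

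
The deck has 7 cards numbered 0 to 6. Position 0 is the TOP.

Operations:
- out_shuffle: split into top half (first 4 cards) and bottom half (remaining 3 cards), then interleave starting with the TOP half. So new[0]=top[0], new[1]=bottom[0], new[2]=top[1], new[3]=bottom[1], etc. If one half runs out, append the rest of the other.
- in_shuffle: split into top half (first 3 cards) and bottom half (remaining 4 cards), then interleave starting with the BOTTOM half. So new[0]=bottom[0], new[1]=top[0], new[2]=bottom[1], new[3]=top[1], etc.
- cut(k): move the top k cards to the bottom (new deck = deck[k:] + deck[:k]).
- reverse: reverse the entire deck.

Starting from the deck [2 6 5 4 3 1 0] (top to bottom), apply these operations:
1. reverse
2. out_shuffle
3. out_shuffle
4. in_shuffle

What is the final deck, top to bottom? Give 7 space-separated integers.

After op 1 (reverse): [0 1 3 4 5 6 2]
After op 2 (out_shuffle): [0 5 1 6 3 2 4]
After op 3 (out_shuffle): [0 3 5 2 1 4 6]
After op 4 (in_shuffle): [2 0 1 3 4 5 6]

Answer: 2 0 1 3 4 5 6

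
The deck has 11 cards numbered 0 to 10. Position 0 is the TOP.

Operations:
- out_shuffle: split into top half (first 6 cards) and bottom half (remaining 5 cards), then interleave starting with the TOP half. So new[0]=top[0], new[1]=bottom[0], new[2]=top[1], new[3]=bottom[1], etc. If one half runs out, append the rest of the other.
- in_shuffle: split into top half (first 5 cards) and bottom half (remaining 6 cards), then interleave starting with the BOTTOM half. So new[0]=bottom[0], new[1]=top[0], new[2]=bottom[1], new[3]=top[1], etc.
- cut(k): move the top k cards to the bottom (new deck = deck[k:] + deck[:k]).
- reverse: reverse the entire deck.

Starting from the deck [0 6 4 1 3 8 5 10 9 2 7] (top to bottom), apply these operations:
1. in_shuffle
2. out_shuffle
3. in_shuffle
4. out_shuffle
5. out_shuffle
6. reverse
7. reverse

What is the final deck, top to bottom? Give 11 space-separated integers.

After op 1 (in_shuffle): [8 0 5 6 10 4 9 1 2 3 7]
After op 2 (out_shuffle): [8 9 0 1 5 2 6 3 10 7 4]
After op 3 (in_shuffle): [2 8 6 9 3 0 10 1 7 5 4]
After op 4 (out_shuffle): [2 10 8 1 6 7 9 5 3 4 0]
After op 5 (out_shuffle): [2 9 10 5 8 3 1 4 6 0 7]
After op 6 (reverse): [7 0 6 4 1 3 8 5 10 9 2]
After op 7 (reverse): [2 9 10 5 8 3 1 4 6 0 7]

Answer: 2 9 10 5 8 3 1 4 6 0 7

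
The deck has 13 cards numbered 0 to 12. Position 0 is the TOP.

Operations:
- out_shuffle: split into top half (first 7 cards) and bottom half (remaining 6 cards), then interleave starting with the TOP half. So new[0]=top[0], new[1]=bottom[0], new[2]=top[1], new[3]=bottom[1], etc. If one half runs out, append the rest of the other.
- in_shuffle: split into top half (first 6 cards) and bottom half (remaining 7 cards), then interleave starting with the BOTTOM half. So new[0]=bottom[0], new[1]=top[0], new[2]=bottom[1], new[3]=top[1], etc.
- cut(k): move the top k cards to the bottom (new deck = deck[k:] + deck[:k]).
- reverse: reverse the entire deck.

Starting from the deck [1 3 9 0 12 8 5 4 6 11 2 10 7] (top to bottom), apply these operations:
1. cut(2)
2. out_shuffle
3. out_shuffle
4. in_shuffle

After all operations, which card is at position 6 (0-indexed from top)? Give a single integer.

Answer: 3

Derivation:
After op 1 (cut(2)): [9 0 12 8 5 4 6 11 2 10 7 1 3]
After op 2 (out_shuffle): [9 11 0 2 12 10 8 7 5 1 4 3 6]
After op 3 (out_shuffle): [9 7 11 5 0 1 2 4 12 3 10 6 8]
After op 4 (in_shuffle): [2 9 4 7 12 11 3 5 10 0 6 1 8]
Position 6: card 3.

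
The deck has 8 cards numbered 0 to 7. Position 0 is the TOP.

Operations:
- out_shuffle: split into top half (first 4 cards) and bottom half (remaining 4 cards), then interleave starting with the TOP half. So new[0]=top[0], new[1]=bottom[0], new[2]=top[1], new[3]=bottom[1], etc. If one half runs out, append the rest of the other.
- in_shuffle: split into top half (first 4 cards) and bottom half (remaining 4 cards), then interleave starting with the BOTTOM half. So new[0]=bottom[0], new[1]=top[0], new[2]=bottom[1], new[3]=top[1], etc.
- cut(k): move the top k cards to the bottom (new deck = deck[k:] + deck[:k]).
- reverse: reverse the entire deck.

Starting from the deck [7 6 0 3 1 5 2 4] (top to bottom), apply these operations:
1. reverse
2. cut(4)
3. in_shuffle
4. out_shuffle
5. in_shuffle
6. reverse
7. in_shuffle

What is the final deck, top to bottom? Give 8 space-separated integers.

After op 1 (reverse): [4 2 5 1 3 0 6 7]
After op 2 (cut(4)): [3 0 6 7 4 2 5 1]
After op 3 (in_shuffle): [4 3 2 0 5 6 1 7]
After op 4 (out_shuffle): [4 5 3 6 2 1 0 7]
After op 5 (in_shuffle): [2 4 1 5 0 3 7 6]
After op 6 (reverse): [6 7 3 0 5 1 4 2]
After op 7 (in_shuffle): [5 6 1 7 4 3 2 0]

Answer: 5 6 1 7 4 3 2 0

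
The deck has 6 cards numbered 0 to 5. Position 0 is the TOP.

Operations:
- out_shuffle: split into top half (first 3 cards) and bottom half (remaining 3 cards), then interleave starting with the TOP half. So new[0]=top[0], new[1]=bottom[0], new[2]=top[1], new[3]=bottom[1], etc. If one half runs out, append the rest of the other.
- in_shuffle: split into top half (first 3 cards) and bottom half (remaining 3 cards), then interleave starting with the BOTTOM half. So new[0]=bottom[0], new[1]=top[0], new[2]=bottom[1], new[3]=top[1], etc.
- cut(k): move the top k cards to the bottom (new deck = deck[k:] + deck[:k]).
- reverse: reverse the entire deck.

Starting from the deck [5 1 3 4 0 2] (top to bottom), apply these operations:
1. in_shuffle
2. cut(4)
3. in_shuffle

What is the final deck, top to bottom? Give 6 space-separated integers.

Answer: 5 2 0 3 1 4

Derivation:
After op 1 (in_shuffle): [4 5 0 1 2 3]
After op 2 (cut(4)): [2 3 4 5 0 1]
After op 3 (in_shuffle): [5 2 0 3 1 4]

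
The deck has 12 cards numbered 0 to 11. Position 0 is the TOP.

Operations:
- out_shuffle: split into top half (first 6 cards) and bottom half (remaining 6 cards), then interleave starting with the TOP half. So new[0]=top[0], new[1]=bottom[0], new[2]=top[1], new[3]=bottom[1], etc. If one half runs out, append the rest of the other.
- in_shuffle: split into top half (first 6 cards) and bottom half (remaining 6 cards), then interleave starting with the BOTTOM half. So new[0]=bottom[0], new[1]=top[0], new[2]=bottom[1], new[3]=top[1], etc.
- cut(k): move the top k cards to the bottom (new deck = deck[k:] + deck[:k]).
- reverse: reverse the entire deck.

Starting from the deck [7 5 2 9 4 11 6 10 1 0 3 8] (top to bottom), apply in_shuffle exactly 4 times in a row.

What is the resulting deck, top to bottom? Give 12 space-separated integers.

Answer: 1 4 7 0 11 5 3 6 2 8 10 9

Derivation:
After op 1 (in_shuffle): [6 7 10 5 1 2 0 9 3 4 8 11]
After op 2 (in_shuffle): [0 6 9 7 3 10 4 5 8 1 11 2]
After op 3 (in_shuffle): [4 0 5 6 8 9 1 7 11 3 2 10]
After op 4 (in_shuffle): [1 4 7 0 11 5 3 6 2 8 10 9]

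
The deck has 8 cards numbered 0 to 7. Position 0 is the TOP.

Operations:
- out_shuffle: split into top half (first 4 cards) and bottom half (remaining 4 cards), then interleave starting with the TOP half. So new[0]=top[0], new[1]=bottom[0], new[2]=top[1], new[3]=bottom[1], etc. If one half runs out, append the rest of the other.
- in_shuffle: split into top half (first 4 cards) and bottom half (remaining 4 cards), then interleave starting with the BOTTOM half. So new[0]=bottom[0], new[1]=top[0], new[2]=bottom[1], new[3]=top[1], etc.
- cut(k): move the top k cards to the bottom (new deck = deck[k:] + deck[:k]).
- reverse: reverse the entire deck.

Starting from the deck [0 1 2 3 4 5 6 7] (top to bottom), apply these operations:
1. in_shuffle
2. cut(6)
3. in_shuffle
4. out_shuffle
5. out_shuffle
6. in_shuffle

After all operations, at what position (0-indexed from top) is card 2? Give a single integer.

Answer: 7

Derivation:
After op 1 (in_shuffle): [4 0 5 1 6 2 7 3]
After op 2 (cut(6)): [7 3 4 0 5 1 6 2]
After op 3 (in_shuffle): [5 7 1 3 6 4 2 0]
After op 4 (out_shuffle): [5 6 7 4 1 2 3 0]
After op 5 (out_shuffle): [5 1 6 2 7 3 4 0]
After op 6 (in_shuffle): [7 5 3 1 4 6 0 2]
Card 2 is at position 7.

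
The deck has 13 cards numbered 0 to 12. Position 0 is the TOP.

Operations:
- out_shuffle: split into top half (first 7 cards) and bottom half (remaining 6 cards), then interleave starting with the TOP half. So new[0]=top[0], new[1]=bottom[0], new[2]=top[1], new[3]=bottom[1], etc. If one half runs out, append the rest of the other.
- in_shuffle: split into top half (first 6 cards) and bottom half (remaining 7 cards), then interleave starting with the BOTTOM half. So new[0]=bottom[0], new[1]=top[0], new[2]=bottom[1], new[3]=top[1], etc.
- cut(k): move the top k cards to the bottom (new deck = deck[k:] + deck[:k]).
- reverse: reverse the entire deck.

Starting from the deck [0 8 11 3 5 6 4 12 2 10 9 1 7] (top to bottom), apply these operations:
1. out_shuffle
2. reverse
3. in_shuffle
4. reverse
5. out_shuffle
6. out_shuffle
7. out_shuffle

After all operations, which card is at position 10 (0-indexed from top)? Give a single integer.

After op 1 (out_shuffle): [0 12 8 2 11 10 3 9 5 1 6 7 4]
After op 2 (reverse): [4 7 6 1 5 9 3 10 11 2 8 12 0]
After op 3 (in_shuffle): [3 4 10 7 11 6 2 1 8 5 12 9 0]
After op 4 (reverse): [0 9 12 5 8 1 2 6 11 7 10 4 3]
After op 5 (out_shuffle): [0 6 9 11 12 7 5 10 8 4 1 3 2]
After op 6 (out_shuffle): [0 10 6 8 9 4 11 1 12 3 7 2 5]
After op 7 (out_shuffle): [0 1 10 12 6 3 8 7 9 2 4 5 11]
Position 10: card 4.

Answer: 4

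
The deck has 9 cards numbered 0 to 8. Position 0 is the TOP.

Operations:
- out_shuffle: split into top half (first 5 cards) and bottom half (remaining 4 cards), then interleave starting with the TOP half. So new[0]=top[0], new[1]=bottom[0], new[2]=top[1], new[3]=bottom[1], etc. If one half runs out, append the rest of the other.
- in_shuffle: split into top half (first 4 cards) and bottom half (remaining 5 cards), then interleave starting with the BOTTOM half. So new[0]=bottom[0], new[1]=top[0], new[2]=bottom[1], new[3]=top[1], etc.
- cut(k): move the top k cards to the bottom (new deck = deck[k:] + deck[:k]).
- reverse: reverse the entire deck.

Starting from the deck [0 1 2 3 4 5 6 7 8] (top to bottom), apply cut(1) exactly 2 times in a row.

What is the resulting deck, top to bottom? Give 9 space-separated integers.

Answer: 2 3 4 5 6 7 8 0 1

Derivation:
After op 1 (cut(1)): [1 2 3 4 5 6 7 8 0]
After op 2 (cut(1)): [2 3 4 5 6 7 8 0 1]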